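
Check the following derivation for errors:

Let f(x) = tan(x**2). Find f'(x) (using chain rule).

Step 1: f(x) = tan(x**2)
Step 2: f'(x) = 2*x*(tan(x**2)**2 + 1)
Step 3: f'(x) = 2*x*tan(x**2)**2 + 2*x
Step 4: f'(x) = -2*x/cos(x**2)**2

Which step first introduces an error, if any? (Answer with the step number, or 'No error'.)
Step 4

Step 4 is incorrect due to a sign flip.
The step shows: -2*x/cos(x**2)**2
The correct value should be: 2*x/cos(x**2)**2

Explanation: The sign of the whole expression was flipped: the term 2*x/cos(x**2)**2 was incorrectly written as -2*x/cos(x**2)**2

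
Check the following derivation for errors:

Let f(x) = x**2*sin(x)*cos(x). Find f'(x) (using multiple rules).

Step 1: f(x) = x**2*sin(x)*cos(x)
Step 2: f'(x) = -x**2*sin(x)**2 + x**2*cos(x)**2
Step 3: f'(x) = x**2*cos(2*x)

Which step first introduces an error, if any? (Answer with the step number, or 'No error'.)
Step 2

Step 2 is incorrect due to a dropped term.
The step shows: -x**2*sin(x)**2 + x**2*cos(x)**2
The correct value should be: -x**2*sin(x)**2 + x**2*cos(x)**2 + 2*x*sin(x)*cos(x)

Explanation: A term was dropped: the term 2*x*sin(x)*cos(x) was incorrectly omitted
The later steps are derived from this incorrect expression, so the error originates in Step 2.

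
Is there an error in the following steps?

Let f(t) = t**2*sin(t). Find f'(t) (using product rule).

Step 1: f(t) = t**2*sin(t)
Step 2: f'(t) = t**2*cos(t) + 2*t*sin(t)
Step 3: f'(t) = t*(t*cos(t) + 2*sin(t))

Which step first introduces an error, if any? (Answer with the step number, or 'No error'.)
No error

All steps in this derivation are correct.
The final answer f'(t) = t*(t*cos(t) + 2*sin(t)) is valid.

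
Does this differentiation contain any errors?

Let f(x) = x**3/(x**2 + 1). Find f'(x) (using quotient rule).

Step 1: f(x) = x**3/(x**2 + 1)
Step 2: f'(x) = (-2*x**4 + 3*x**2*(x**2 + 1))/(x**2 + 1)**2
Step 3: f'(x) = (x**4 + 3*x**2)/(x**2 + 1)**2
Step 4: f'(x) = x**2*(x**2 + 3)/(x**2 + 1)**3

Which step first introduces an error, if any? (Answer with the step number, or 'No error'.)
Step 4

Step 4 is incorrect due to a wrong exponent.
The step shows: x**2*(x**2 + 3)/(x**2 + 1)**3
The correct value should be: x**2*(x**2 + 3)/(x**2 + 1)**2

Explanation: The exponent -2 on x**2 + 1 was incorrectly written as -3: the term x**2*(x**2 + 3)/(x**2 + 1)**2 was incorrectly written as x**2*(x**2 + 3)/(x**2 + 1)**3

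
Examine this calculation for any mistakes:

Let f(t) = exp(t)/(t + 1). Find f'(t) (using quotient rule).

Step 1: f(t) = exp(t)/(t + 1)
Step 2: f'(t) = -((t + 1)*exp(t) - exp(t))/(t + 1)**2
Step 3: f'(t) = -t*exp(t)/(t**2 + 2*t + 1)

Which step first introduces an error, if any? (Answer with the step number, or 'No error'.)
Step 2

Step 2 is incorrect due to a sign flip.
The step shows: -((t + 1)*exp(t) - exp(t))/(t + 1)**2
The correct value should be: ((t + 1)*exp(t) - exp(t))/(t + 1)**2

Explanation: The sign of the whole expression was flipped: the term ((t + 1)*exp(t) - exp(t))/(t + 1)**2 was incorrectly written as -((t + 1)*exp(t) - exp(t))/(t + 1)**2
The later steps are derived from this incorrect expression, so the error originates in Step 2.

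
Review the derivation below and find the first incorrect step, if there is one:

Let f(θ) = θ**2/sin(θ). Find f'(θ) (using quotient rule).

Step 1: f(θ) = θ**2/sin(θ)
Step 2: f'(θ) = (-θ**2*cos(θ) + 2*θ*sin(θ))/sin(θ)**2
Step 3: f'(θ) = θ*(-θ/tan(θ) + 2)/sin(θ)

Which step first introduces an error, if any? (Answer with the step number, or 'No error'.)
No error

All steps in this derivation are correct.
The final answer f'(θ) = θ*(-θ/tan(θ) + 2)/sin(θ) is valid.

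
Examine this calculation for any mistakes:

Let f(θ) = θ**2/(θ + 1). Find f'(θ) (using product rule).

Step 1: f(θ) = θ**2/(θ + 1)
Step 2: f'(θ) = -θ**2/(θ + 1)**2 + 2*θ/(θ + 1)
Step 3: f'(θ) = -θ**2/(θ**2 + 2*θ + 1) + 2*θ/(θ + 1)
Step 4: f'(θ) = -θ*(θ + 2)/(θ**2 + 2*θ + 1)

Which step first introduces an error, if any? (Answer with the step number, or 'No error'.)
Step 4

Step 4 is incorrect due to a sign flip.
The step shows: -θ*(θ + 2)/(θ**2 + 2*θ + 1)
The correct value should be: θ*(θ + 2)/(θ**2 + 2*θ + 1)

Explanation: The sign of the whole expression was flipped: the term θ*(θ + 2)/(θ**2 + 2*θ + 1) was incorrectly written as -θ*(θ + 2)/(θ**2 + 2*θ + 1)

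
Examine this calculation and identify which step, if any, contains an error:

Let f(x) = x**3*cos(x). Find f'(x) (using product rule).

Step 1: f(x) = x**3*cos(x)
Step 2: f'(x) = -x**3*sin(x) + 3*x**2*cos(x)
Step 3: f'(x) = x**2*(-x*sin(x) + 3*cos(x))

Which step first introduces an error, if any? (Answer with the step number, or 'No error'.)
No error

All steps in this derivation are correct.
The final answer f'(x) = x**2*(-x*sin(x) + 3*cos(x)) is valid.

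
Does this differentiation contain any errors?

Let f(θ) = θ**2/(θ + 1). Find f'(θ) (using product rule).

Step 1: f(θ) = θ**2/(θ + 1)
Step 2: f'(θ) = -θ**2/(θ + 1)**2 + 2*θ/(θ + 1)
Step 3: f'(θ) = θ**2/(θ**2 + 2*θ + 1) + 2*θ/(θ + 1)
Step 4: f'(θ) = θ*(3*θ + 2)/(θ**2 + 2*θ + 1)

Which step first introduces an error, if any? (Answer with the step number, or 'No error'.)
Step 3

Step 3 is incorrect due to a sign flip.
The step shows: θ**2/(θ**2 + 2*θ + 1) + 2*θ/(θ + 1)
The correct value should be: -θ**2/(θ**2 + 2*θ + 1) + 2*θ/(θ + 1)

Explanation: The sign of one term was flipped: the term -θ**2/(θ**2 + 2*θ + 1) was incorrectly written as θ**2/(θ**2 + 2*θ + 1)
The later steps are derived from this incorrect expression, so the error originates in Step 3.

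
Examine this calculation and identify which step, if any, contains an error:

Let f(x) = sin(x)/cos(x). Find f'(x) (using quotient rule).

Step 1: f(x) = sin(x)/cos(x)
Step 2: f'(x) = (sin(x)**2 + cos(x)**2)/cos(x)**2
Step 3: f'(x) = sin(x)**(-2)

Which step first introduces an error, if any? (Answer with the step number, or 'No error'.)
Step 3

Step 3 is incorrect due to a wrong trig function.
The step shows: sin(x)**(-2)
The correct value should be: cos(x)**(-2)

Explanation: cos(x) was incorrectly written as sin(x): the term cos(x)**(-2) was incorrectly written as sin(x)**(-2)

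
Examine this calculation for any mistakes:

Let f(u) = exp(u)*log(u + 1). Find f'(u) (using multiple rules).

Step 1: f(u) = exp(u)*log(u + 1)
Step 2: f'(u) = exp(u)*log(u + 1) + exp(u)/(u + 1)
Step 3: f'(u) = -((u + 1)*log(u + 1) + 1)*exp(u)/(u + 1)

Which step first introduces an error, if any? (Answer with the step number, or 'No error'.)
Step 3

Step 3 is incorrect due to a sign flip.
The step shows: -((u + 1)*log(u + 1) + 1)*exp(u)/(u + 1)
The correct value should be: ((u + 1)*log(u + 1) + 1)*exp(u)/(u + 1)

Explanation: The sign of the whole expression was flipped: the term ((u + 1)*log(u + 1) + 1)*exp(u)/(u + 1) was incorrectly written as -((u + 1)*log(u + 1) + 1)*exp(u)/(u + 1)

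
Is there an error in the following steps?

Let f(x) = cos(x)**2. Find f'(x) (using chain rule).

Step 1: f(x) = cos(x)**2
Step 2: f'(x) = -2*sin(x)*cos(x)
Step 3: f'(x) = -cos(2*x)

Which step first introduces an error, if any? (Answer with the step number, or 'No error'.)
Step 3

Step 3 is incorrect due to a wrong trig function.
The step shows: -cos(2*x)
The correct value should be: -sin(2*x)

Explanation: sin(2*x) was incorrectly written as cos(2*x): the term -sin(2*x) was incorrectly written as -cos(2*x)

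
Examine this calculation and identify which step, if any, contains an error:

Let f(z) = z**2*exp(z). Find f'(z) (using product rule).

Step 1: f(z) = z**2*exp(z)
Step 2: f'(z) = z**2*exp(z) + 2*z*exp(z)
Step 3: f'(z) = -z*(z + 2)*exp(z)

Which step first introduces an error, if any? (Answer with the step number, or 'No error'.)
Step 3

Step 3 is incorrect due to a sign flip.
The step shows: -z*(z + 2)*exp(z)
The correct value should be: z*(z + 2)*exp(z)

Explanation: The sign of the whole expression was flipped: the term z*(z + 2)*exp(z) was incorrectly written as -z*(z + 2)*exp(z)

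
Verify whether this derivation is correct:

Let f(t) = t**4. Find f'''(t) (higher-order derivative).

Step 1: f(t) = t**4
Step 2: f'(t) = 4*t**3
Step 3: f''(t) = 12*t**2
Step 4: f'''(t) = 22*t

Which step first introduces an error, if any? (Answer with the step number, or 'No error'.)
Step 4

Step 4 is incorrect due to a wrong coefficient.
The step shows: 22*t
The correct value should be: 24*t

Explanation: The coefficient 24 was incorrectly written as 22: the term 24*t was incorrectly written as 22*t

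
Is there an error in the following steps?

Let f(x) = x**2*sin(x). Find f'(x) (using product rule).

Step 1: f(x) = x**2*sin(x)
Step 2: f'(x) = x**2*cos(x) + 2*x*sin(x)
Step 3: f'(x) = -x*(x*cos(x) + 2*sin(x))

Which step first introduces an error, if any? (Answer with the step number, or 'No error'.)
Step 3

Step 3 is incorrect due to a sign flip.
The step shows: -x*(x*cos(x) + 2*sin(x))
The correct value should be: x*(x*cos(x) + 2*sin(x))

Explanation: The sign of the whole expression was flipped: the term x*(x*cos(x) + 2*sin(x)) was incorrectly written as -x*(x*cos(x) + 2*sin(x))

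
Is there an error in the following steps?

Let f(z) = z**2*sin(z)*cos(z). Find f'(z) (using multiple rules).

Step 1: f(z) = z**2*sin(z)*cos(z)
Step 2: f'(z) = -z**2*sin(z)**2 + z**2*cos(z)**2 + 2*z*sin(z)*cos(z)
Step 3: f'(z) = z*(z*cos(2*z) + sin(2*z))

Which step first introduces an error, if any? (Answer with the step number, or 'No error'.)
No error

All steps in this derivation are correct.
The final answer f'(z) = z*(z*cos(2*z) + sin(2*z)) is valid.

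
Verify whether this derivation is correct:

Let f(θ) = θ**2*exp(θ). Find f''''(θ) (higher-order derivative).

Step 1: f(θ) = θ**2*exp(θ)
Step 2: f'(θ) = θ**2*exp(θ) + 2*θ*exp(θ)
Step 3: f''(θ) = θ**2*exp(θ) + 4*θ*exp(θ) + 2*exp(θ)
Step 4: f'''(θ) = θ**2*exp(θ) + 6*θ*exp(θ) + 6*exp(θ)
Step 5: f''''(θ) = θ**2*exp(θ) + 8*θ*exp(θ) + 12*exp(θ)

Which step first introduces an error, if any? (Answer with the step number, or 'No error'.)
No error

All steps in this derivation are correct.
The final answer f''''(θ) = θ**2*exp(θ) + 8*θ*exp(θ) + 12*exp(θ) is valid.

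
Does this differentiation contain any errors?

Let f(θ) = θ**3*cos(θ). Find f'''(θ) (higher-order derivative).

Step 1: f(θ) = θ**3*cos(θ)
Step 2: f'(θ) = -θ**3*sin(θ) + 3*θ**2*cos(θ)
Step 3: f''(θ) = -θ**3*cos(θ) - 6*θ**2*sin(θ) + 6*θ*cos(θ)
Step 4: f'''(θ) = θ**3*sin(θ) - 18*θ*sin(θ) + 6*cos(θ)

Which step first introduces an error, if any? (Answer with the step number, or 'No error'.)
Step 4

Step 4 is incorrect due to a dropped term.
The step shows: θ**3*sin(θ) - 18*θ*sin(θ) + 6*cos(θ)
The correct value should be: θ**3*sin(θ) - 9*θ**2*cos(θ) - 18*θ*sin(θ) + 6*cos(θ)

Explanation: A term was dropped: the term -9*θ**2*cos(θ) was incorrectly omitted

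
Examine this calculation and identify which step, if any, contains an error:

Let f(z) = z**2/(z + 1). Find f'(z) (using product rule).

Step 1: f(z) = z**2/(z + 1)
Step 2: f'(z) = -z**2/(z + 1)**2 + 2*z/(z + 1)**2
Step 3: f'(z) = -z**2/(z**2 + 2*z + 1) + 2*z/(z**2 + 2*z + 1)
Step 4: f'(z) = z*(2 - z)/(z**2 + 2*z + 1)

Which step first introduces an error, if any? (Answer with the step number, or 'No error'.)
Step 2

Step 2 is incorrect due to a wrong exponent.
The step shows: -z**2/(z + 1)**2 + 2*z/(z + 1)**2
The correct value should be: -z**2/(z + 1)**2 + 2*z/(z + 1)

Explanation: The exponent -1 on z + 1 was incorrectly written as -2: the term 2*z/(z + 1) was incorrectly written as 2*z/(z + 1)**2
The later steps are derived from this incorrect expression, so the error originates in Step 2.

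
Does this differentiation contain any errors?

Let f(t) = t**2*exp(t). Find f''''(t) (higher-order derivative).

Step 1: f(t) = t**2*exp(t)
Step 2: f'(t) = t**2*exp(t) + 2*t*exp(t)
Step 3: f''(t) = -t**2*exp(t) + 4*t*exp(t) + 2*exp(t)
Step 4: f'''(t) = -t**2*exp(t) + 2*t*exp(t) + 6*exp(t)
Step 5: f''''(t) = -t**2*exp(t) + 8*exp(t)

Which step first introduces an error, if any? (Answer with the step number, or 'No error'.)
Step 3

Step 3 is incorrect due to a sign flip.
The step shows: -t**2*exp(t) + 4*t*exp(t) + 2*exp(t)
The correct value should be: t**2*exp(t) + 4*t*exp(t) + 2*exp(t)

Explanation: The sign of one term was flipped: the term t**2*exp(t) was incorrectly written as -t**2*exp(t)
The later steps are derived from this incorrect expression, so the error originates in Step 3.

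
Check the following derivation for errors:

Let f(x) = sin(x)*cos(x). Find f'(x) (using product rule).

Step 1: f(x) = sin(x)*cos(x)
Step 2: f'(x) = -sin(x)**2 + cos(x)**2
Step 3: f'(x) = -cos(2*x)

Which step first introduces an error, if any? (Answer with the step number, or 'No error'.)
Step 3

Step 3 is incorrect due to a sign flip.
The step shows: -cos(2*x)
The correct value should be: cos(2*x)

Explanation: The sign of the whole expression was flipped: the term cos(2*x) was incorrectly written as -cos(2*x)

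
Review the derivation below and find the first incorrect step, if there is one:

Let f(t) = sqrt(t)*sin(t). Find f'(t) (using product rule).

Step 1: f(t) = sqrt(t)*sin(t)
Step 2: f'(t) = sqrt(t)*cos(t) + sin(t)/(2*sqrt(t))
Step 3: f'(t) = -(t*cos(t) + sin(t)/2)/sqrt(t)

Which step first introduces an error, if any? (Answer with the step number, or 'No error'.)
Step 3

Step 3 is incorrect due to a sign flip.
The step shows: -(t*cos(t) + sin(t)/2)/sqrt(t)
The correct value should be: (t*cos(t) + sin(t)/2)/sqrt(t)

Explanation: The sign of the whole expression was flipped: the term (t*cos(t) + sin(t)/2)/sqrt(t) was incorrectly written as -(t*cos(t) + sin(t)/2)/sqrt(t)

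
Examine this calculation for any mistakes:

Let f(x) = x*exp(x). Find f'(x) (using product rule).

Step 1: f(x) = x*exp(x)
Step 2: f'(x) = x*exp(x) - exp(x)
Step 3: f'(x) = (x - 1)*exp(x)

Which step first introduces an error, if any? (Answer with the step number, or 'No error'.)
Step 2

Step 2 is incorrect due to a sign flip.
The step shows: x*exp(x) - exp(x)
The correct value should be: x*exp(x) + exp(x)

Explanation: The sign of one term was flipped: the term exp(x) was incorrectly written as -exp(x)
The later steps are derived from this incorrect expression, so the error originates in Step 2.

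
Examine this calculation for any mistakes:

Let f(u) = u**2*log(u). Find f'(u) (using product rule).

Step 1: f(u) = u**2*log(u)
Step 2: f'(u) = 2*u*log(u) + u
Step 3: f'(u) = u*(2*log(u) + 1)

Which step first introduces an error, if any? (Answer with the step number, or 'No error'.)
No error

All steps in this derivation are correct.
The final answer f'(u) = u*(2*log(u) + 1) is valid.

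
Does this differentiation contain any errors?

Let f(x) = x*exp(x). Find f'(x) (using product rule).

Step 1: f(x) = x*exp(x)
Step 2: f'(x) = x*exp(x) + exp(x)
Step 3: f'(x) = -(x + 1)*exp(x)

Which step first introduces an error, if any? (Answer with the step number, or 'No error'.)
Step 3

Step 3 is incorrect due to a sign flip.
The step shows: -(x + 1)*exp(x)
The correct value should be: (x + 1)*exp(x)

Explanation: The sign of the whole expression was flipped: the term (x + 1)*exp(x) was incorrectly written as -(x + 1)*exp(x)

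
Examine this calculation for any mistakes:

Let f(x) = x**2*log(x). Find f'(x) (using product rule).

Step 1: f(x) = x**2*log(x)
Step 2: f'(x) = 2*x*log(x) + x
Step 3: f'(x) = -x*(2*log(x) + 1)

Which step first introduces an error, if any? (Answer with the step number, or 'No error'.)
Step 3

Step 3 is incorrect due to a sign flip.
The step shows: -x*(2*log(x) + 1)
The correct value should be: x*(2*log(x) + 1)

Explanation: The sign of the whole expression was flipped: the term x*(2*log(x) + 1) was incorrectly written as -x*(2*log(x) + 1)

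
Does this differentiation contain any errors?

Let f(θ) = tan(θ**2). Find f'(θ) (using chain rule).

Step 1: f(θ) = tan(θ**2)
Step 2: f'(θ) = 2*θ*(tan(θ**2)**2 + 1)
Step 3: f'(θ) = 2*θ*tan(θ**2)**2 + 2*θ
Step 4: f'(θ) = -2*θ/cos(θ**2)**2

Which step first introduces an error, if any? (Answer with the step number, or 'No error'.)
Step 4

Step 4 is incorrect due to a sign flip.
The step shows: -2*θ/cos(θ**2)**2
The correct value should be: 2*θ/cos(θ**2)**2

Explanation: The sign of the whole expression was flipped: the term 2*θ/cos(θ**2)**2 was incorrectly written as -2*θ/cos(θ**2)**2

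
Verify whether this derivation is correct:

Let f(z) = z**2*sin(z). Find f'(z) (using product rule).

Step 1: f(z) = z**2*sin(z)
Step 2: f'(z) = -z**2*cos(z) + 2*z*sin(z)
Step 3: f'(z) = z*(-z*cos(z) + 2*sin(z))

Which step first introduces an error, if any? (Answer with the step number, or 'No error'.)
Step 2

Step 2 is incorrect due to a sign flip.
The step shows: -z**2*cos(z) + 2*z*sin(z)
The correct value should be: z**2*cos(z) + 2*z*sin(z)

Explanation: The sign of one term was flipped: the term z**2*cos(z) was incorrectly written as -z**2*cos(z)
The later steps are derived from this incorrect expression, so the error originates in Step 2.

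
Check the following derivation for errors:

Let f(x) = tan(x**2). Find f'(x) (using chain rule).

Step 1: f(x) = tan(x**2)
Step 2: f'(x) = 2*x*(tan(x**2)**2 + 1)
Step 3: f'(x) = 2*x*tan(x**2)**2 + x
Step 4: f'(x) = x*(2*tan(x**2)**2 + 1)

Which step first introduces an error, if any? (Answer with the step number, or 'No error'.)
Step 3

Step 3 is incorrect due to a wrong coefficient.
The step shows: 2*x*tan(x**2)**2 + x
The correct value should be: 2*x*tan(x**2)**2 + 2*x

Explanation: The coefficient 2 was incorrectly written as 1: the term 2*x was incorrectly written as x
The later steps are derived from this incorrect expression, so the error originates in Step 3.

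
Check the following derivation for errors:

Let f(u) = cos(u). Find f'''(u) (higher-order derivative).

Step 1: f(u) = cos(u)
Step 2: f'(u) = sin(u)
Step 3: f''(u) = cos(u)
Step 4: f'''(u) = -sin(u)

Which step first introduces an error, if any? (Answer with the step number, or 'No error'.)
Step 2

Step 2 is incorrect due to a sign flip.
The step shows: sin(u)
The correct value should be: -sin(u)

Explanation: The sign of the whole expression was flipped: the term -sin(u) was incorrectly written as sin(u)
The later steps are derived from this incorrect expression, so the error originates in Step 2.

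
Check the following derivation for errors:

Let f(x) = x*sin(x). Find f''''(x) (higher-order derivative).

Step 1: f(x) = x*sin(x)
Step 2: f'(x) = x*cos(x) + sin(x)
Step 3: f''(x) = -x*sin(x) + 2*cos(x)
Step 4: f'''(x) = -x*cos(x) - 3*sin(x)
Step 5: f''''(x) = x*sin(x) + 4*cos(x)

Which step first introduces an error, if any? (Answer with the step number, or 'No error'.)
Step 5

Step 5 is incorrect due to a sign flip.
The step shows: x*sin(x) + 4*cos(x)
The correct value should be: x*sin(x) - 4*cos(x)

Explanation: The sign of one term was flipped: the term -4*cos(x) was incorrectly written as 4*cos(x)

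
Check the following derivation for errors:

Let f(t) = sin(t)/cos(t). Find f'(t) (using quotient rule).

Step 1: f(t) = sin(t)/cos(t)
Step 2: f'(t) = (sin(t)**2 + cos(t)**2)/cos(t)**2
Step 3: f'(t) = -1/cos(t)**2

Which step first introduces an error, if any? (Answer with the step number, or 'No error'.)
Step 3

Step 3 is incorrect due to a sign flip.
The step shows: -1/cos(t)**2
The correct value should be: cos(t)**(-2)

Explanation: The sign of the whole expression was flipped: the term cos(t)**(-2) was incorrectly written as -1/cos(t)**2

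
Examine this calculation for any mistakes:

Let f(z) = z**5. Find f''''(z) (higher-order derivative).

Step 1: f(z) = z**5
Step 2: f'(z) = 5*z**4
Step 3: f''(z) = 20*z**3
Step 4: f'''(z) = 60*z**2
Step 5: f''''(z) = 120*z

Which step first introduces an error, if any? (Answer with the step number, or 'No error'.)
No error

All steps in this derivation are correct.
The final answer f''''(z) = 120*z is valid.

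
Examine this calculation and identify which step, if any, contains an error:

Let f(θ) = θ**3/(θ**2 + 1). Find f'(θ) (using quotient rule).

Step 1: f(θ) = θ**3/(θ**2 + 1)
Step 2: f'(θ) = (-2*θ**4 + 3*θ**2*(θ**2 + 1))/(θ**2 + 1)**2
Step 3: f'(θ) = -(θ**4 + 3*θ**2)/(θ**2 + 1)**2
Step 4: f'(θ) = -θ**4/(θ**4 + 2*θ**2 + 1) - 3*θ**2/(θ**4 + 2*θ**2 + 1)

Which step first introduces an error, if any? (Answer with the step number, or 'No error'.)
Step 3

Step 3 is incorrect due to a sign flip.
The step shows: -(θ**4 + 3*θ**2)/(θ**2 + 1)**2
The correct value should be: (θ**4 + 3*θ**2)/(θ**2 + 1)**2

Explanation: The sign of the whole expression was flipped: the term (θ**4 + 3*θ**2)/(θ**2 + 1)**2 was incorrectly written as -(θ**4 + 3*θ**2)/(θ**2 + 1)**2
The later steps are derived from this incorrect expression, so the error originates in Step 3.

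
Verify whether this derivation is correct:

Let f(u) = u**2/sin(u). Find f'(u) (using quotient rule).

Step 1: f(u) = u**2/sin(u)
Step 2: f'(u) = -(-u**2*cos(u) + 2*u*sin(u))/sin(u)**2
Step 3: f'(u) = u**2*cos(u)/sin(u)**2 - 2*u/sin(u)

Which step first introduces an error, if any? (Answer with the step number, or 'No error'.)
Step 2

Step 2 is incorrect due to a sign flip.
The step shows: -(-u**2*cos(u) + 2*u*sin(u))/sin(u)**2
The correct value should be: (-u**2*cos(u) + 2*u*sin(u))/sin(u)**2

Explanation: The sign of the whole expression was flipped: the term (-u**2*cos(u) + 2*u*sin(u))/sin(u)**2 was incorrectly written as -(-u**2*cos(u) + 2*u*sin(u))/sin(u)**2
The later steps are derived from this incorrect expression, so the error originates in Step 2.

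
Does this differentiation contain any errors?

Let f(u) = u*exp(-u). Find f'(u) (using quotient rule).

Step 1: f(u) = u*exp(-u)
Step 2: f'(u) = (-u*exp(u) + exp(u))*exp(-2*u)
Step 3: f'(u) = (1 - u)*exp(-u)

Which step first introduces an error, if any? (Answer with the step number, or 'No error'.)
No error

All steps in this derivation are correct.
The final answer f'(u) = (1 - u)*exp(-u) is valid.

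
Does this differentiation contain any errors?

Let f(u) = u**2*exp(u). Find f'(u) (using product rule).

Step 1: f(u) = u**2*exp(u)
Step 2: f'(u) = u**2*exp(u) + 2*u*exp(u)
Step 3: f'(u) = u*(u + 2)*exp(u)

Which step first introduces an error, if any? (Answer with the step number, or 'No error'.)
No error

All steps in this derivation are correct.
The final answer f'(u) = u*(u + 2)*exp(u) is valid.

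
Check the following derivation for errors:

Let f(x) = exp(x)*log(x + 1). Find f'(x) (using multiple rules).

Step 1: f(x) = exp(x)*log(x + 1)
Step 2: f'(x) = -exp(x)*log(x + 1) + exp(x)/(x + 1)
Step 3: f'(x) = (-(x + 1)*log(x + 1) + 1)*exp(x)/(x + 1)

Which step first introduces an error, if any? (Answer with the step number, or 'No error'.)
Step 2

Step 2 is incorrect due to a sign flip.
The step shows: -exp(x)*log(x + 1) + exp(x)/(x + 1)
The correct value should be: exp(x)*log(x + 1) + exp(x)/(x + 1)

Explanation: The sign of one term was flipped: the term exp(x)*log(x + 1) was incorrectly written as -exp(x)*log(x + 1)
The later steps are derived from this incorrect expression, so the error originates in Step 2.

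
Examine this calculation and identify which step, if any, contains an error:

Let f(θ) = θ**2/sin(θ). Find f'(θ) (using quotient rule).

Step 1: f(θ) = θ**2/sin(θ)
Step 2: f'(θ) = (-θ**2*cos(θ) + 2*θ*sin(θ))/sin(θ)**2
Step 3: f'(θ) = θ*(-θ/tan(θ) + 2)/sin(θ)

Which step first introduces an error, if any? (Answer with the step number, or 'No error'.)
No error

All steps in this derivation are correct.
The final answer f'(θ) = θ*(-θ/tan(θ) + 2)/sin(θ) is valid.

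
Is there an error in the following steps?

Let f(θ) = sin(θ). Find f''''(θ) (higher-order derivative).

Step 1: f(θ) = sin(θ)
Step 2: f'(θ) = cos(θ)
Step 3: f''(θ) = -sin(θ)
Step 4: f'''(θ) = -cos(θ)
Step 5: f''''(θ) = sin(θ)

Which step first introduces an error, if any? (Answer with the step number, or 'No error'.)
No error

All steps in this derivation are correct.
The final answer f''''(θ) = sin(θ) is valid.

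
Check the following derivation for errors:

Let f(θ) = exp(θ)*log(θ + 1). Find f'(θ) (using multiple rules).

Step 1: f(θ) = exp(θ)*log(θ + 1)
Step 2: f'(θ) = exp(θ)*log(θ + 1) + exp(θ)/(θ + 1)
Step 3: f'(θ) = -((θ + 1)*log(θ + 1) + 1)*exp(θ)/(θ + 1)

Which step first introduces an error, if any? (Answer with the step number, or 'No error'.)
Step 3

Step 3 is incorrect due to a sign flip.
The step shows: -((θ + 1)*log(θ + 1) + 1)*exp(θ)/(θ + 1)
The correct value should be: ((θ + 1)*log(θ + 1) + 1)*exp(θ)/(θ + 1)

Explanation: The sign of the whole expression was flipped: the term ((θ + 1)*log(θ + 1) + 1)*exp(θ)/(θ + 1) was incorrectly written as -((θ + 1)*log(θ + 1) + 1)*exp(θ)/(θ + 1)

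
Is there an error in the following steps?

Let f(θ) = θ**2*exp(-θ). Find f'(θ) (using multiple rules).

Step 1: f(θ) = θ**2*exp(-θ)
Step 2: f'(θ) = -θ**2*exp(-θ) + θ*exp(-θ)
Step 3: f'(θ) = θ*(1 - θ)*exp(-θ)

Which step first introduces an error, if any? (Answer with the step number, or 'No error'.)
Step 2

Step 2 is incorrect due to a wrong coefficient.
The step shows: -θ**2*exp(-θ) + θ*exp(-θ)
The correct value should be: -θ**2*exp(-θ) + 2*θ*exp(-θ)

Explanation: The coefficient 2 was incorrectly written as 1: the term 2*θ*exp(-θ) was incorrectly written as θ*exp(-θ)
The later steps are derived from this incorrect expression, so the error originates in Step 2.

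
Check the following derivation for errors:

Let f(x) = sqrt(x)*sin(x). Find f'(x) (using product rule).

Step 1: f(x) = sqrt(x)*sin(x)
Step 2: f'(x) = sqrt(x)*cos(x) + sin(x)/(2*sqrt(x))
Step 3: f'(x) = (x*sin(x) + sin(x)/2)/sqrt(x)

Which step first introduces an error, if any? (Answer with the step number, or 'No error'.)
Step 3

Step 3 is incorrect due to a wrong trig function.
The step shows: (x*sin(x) + sin(x)/2)/sqrt(x)
The correct value should be: (x*cos(x) + sin(x)/2)/sqrt(x)

Explanation: cos(x) was incorrectly written as sin(x): the term (x*cos(x) + sin(x)/2)/sqrt(x) was incorrectly written as (x*sin(x) + sin(x)/2)/sqrt(x)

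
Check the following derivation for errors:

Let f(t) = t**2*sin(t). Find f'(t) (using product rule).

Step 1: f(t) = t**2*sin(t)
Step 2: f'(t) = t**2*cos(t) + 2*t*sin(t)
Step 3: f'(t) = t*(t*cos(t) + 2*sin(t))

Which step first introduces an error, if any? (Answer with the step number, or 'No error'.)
No error

All steps in this derivation are correct.
The final answer f'(t) = t*(t*cos(t) + 2*sin(t)) is valid.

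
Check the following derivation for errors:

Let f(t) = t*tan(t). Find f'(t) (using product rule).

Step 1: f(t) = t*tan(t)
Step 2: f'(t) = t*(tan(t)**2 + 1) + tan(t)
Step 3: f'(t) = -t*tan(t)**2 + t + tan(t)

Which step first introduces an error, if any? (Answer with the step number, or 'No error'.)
Step 3

Step 3 is incorrect due to a sign flip.
The step shows: -t*tan(t)**2 + t + tan(t)
The correct value should be: t*tan(t)**2 + t + tan(t)

Explanation: The sign of one term was flipped: the term t*tan(t)**2 was incorrectly written as -t*tan(t)**2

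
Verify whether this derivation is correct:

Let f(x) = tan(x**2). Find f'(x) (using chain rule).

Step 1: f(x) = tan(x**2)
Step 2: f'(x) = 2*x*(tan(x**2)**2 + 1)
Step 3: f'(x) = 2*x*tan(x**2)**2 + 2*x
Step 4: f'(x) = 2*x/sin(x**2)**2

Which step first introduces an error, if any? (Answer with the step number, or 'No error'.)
Step 4

Step 4 is incorrect due to a wrong trig function.
The step shows: 2*x/sin(x**2)**2
The correct value should be: 2*x/cos(x**2)**2

Explanation: cos(x**2) was incorrectly written as sin(x**2): the term 2*x/cos(x**2)**2 was incorrectly written as 2*x/sin(x**2)**2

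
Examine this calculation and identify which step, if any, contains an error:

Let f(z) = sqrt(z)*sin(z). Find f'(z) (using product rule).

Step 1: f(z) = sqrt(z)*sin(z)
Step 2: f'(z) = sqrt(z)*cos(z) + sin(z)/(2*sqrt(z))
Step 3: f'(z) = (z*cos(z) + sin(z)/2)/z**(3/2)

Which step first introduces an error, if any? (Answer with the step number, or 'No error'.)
Step 3

Step 3 is incorrect due to a wrong exponent.
The step shows: (z*cos(z) + sin(z)/2)/z**(3/2)
The correct value should be: (z*cos(z) + sin(z)/2)/sqrt(z)

Explanation: The exponent -1/2 on z was incorrectly written as -3/2: the term (z*cos(z) + sin(z)/2)/sqrt(z) was incorrectly written as (z*cos(z) + sin(z)/2)/z**(3/2)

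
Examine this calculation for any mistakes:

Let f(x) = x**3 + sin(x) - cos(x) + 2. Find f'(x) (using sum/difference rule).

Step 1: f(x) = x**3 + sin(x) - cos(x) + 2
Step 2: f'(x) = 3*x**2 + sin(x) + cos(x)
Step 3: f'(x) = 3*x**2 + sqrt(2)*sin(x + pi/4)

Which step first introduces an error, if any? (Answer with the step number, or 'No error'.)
No error

All steps in this derivation are correct.
The final answer f'(x) = 3*x**2 + sqrt(2)*sin(x + pi/4) is valid.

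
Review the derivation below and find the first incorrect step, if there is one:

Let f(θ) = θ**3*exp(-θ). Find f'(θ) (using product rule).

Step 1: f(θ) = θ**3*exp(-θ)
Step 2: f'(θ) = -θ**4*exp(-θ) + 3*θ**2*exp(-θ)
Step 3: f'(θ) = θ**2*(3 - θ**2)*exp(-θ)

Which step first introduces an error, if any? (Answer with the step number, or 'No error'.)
Step 2

Step 2 is incorrect due to a wrong exponent.
The step shows: -θ**4*exp(-θ) + 3*θ**2*exp(-θ)
The correct value should be: -θ**3*exp(-θ) + 3*θ**2*exp(-θ)

Explanation: The exponent 3 on θ was incorrectly written as 4: the term -θ**3*exp(-θ) was incorrectly written as -θ**4*exp(-θ)
The later steps are derived from this incorrect expression, so the error originates in Step 2.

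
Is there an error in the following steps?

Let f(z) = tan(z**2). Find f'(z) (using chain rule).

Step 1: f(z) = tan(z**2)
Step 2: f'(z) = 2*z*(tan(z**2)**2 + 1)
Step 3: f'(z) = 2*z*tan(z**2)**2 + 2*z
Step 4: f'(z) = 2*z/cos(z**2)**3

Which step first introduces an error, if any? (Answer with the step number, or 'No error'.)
Step 4

Step 4 is incorrect due to a wrong exponent.
The step shows: 2*z/cos(z**2)**3
The correct value should be: 2*z/cos(z**2)**2

Explanation: The exponent -2 on cos(z**2) was incorrectly written as -3: the term 2*z/cos(z**2)**2 was incorrectly written as 2*z/cos(z**2)**3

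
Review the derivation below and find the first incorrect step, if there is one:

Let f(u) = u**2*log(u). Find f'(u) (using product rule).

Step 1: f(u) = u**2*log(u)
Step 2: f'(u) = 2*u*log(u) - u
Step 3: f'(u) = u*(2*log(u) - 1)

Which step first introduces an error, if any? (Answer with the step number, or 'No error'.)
Step 2

Step 2 is incorrect due to a sign flip.
The step shows: 2*u*log(u) - u
The correct value should be: 2*u*log(u) + u

Explanation: The sign of one term was flipped: the term u was incorrectly written as -u
The later steps are derived from this incorrect expression, so the error originates in Step 2.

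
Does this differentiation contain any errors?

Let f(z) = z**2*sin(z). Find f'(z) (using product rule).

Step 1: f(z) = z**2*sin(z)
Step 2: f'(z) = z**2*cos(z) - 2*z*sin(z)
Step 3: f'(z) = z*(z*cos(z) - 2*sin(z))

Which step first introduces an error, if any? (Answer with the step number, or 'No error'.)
Step 2

Step 2 is incorrect due to a sign flip.
The step shows: z**2*cos(z) - 2*z*sin(z)
The correct value should be: z**2*cos(z) + 2*z*sin(z)

Explanation: The sign of one term was flipped: the term 2*z*sin(z) was incorrectly written as -2*z*sin(z)
The later steps are derived from this incorrect expression, so the error originates in Step 2.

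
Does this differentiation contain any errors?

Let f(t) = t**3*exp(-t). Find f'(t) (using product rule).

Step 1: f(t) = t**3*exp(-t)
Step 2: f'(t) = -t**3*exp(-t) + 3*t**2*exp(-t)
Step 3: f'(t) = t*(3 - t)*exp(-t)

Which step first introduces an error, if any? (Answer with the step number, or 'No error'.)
Step 3

Step 3 is incorrect due to a wrong exponent.
The step shows: t*(3 - t)*exp(-t)
The correct value should be: t**2*(3 - t)*exp(-t)

Explanation: The exponent 2 on t was incorrectly written as 1: the term t**2*(3 - t)*exp(-t) was incorrectly written as t*(3 - t)*exp(-t)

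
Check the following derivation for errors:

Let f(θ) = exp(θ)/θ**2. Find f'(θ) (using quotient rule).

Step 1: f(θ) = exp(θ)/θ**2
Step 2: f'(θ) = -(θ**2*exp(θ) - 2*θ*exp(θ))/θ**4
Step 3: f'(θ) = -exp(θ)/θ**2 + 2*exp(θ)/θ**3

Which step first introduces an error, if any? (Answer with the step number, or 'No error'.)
Step 2

Step 2 is incorrect due to a sign flip.
The step shows: -(θ**2*exp(θ) - 2*θ*exp(θ))/θ**4
The correct value should be: (θ**2*exp(θ) - 2*θ*exp(θ))/θ**4

Explanation: The sign of the whole expression was flipped: the term (θ**2*exp(θ) - 2*θ*exp(θ))/θ**4 was incorrectly written as -(θ**2*exp(θ) - 2*θ*exp(θ))/θ**4
The later steps are derived from this incorrect expression, so the error originates in Step 2.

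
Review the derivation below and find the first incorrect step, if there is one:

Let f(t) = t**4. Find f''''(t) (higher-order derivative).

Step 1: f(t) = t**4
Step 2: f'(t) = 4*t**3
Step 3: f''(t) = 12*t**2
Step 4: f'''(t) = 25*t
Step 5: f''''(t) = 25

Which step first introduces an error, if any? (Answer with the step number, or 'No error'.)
Step 4

Step 4 is incorrect due to a wrong coefficient.
The step shows: 25*t
The correct value should be: 24*t

Explanation: The coefficient 24 was incorrectly written as 25: the term 24*t was incorrectly written as 25*t
The later steps are derived from this incorrect expression, so the error originates in Step 4.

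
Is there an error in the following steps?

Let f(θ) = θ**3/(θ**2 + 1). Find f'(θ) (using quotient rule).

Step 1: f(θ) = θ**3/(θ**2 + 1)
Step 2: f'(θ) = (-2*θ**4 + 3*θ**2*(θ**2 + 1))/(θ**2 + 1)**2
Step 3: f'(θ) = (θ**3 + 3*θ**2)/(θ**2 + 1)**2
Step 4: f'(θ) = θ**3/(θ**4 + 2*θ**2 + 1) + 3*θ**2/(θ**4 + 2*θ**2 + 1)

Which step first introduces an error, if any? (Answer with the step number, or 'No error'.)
Step 3

Step 3 is incorrect due to a wrong exponent.
The step shows: (θ**3 + 3*θ**2)/(θ**2 + 1)**2
The correct value should be: (θ**4 + 3*θ**2)/(θ**2 + 1)**2

Explanation: The exponent 4 on θ was incorrectly written as 3: the term (θ**4 + 3*θ**2)/(θ**2 + 1)**2 was incorrectly written as (θ**3 + 3*θ**2)/(θ**2 + 1)**2
The later steps are derived from this incorrect expression, so the error originates in Step 3.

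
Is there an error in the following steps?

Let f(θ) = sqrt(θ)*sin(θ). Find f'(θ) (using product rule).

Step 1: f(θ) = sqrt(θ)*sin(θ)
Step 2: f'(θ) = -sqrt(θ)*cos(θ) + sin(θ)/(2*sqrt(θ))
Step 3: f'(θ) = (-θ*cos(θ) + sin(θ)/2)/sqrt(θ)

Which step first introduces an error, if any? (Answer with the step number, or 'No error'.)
Step 2

Step 2 is incorrect due to a sign flip.
The step shows: -sqrt(θ)*cos(θ) + sin(θ)/(2*sqrt(θ))
The correct value should be: sqrt(θ)*cos(θ) + sin(θ)/(2*sqrt(θ))

Explanation: The sign of one term was flipped: the term sqrt(θ)*cos(θ) was incorrectly written as -sqrt(θ)*cos(θ)
The later steps are derived from this incorrect expression, so the error originates in Step 2.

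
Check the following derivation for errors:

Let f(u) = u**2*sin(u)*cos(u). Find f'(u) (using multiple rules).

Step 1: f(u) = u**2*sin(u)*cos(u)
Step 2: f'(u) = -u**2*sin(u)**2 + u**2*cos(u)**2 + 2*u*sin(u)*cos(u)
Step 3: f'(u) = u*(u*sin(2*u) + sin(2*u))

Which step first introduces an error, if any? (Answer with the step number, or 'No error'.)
Step 3

Step 3 is incorrect due to a wrong trig function.
The step shows: u*(u*sin(2*u) + sin(2*u))
The correct value should be: u*(u*cos(2*u) + sin(2*u))

Explanation: cos(2*u) was incorrectly written as sin(2*u): the term u*(u*cos(2*u) + sin(2*u)) was incorrectly written as u*(u*sin(2*u) + sin(2*u))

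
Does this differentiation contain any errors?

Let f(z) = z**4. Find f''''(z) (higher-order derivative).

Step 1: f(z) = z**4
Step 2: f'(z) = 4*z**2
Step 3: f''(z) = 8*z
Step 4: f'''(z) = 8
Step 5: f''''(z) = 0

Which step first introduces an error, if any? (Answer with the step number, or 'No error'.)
Step 2

Step 2 is incorrect due to a wrong exponent.
The step shows: 4*z**2
The correct value should be: 4*z**3

Explanation: The exponent 3 on z was incorrectly written as 2: the term 4*z**3 was incorrectly written as 4*z**2
The later steps are derived from this incorrect expression, so the error originates in Step 2.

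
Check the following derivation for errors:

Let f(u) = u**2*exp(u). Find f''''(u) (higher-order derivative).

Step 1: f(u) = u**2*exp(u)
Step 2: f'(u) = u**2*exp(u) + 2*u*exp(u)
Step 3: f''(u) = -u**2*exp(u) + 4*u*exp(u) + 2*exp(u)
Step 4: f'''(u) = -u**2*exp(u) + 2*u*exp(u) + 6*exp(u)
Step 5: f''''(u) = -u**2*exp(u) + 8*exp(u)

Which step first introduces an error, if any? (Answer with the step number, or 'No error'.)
Step 3

Step 3 is incorrect due to a sign flip.
The step shows: -u**2*exp(u) + 4*u*exp(u) + 2*exp(u)
The correct value should be: u**2*exp(u) + 4*u*exp(u) + 2*exp(u)

Explanation: The sign of one term was flipped: the term u**2*exp(u) was incorrectly written as -u**2*exp(u)
The later steps are derived from this incorrect expression, so the error originates in Step 3.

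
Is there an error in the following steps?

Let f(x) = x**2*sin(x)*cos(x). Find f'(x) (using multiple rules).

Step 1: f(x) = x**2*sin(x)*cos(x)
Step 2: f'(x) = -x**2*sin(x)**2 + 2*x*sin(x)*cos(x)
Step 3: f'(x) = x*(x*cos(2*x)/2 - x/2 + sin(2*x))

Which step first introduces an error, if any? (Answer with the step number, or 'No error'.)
Step 2

Step 2 is incorrect due to a dropped term.
The step shows: -x**2*sin(x)**2 + 2*x*sin(x)*cos(x)
The correct value should be: -x**2*sin(x)**2 + x**2*cos(x)**2 + 2*x*sin(x)*cos(x)

Explanation: A term was dropped: the term x**2*cos(x)**2 was incorrectly omitted
The later steps are derived from this incorrect expression, so the error originates in Step 2.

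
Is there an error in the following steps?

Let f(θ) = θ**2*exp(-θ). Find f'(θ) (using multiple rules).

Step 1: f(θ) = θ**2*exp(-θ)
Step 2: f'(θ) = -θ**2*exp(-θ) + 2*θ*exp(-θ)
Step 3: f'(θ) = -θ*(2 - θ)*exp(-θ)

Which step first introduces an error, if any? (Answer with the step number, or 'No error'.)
Step 3

Step 3 is incorrect due to a sign flip.
The step shows: -θ*(2 - θ)*exp(-θ)
The correct value should be: θ*(2 - θ)*exp(-θ)

Explanation: The sign of the whole expression was flipped: the term θ*(2 - θ)*exp(-θ) was incorrectly written as -θ*(2 - θ)*exp(-θ)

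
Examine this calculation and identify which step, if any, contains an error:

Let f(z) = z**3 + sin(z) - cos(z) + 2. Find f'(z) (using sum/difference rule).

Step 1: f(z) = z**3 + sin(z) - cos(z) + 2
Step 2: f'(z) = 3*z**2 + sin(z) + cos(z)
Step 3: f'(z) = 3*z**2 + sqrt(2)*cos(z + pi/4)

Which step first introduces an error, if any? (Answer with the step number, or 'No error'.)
Step 3

Step 3 is incorrect due to a wrong trig function.
The step shows: 3*z**2 + sqrt(2)*cos(z + pi/4)
The correct value should be: 3*z**2 + sqrt(2)*sin(z + pi/4)

Explanation: sin(z + pi/4) was incorrectly written as cos(z + pi/4): the term sqrt(2)*sin(z + pi/4) was incorrectly written as sqrt(2)*cos(z + pi/4)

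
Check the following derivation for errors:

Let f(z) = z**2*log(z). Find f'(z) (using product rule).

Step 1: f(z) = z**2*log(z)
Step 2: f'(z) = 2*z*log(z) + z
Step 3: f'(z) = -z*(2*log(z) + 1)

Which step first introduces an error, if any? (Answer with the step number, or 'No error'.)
Step 3

Step 3 is incorrect due to a sign flip.
The step shows: -z*(2*log(z) + 1)
The correct value should be: z*(2*log(z) + 1)

Explanation: The sign of the whole expression was flipped: the term z*(2*log(z) + 1) was incorrectly written as -z*(2*log(z) + 1)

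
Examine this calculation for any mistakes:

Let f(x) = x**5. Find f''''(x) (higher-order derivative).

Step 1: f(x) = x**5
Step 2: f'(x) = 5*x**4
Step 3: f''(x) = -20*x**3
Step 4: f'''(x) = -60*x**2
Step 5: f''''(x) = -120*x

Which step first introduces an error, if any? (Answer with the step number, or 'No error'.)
Step 3

Step 3 is incorrect due to a sign flip.
The step shows: -20*x**3
The correct value should be: 20*x**3

Explanation: The sign of the whole expression was flipped: the term 20*x**3 was incorrectly written as -20*x**3
The later steps are derived from this incorrect expression, so the error originates in Step 3.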